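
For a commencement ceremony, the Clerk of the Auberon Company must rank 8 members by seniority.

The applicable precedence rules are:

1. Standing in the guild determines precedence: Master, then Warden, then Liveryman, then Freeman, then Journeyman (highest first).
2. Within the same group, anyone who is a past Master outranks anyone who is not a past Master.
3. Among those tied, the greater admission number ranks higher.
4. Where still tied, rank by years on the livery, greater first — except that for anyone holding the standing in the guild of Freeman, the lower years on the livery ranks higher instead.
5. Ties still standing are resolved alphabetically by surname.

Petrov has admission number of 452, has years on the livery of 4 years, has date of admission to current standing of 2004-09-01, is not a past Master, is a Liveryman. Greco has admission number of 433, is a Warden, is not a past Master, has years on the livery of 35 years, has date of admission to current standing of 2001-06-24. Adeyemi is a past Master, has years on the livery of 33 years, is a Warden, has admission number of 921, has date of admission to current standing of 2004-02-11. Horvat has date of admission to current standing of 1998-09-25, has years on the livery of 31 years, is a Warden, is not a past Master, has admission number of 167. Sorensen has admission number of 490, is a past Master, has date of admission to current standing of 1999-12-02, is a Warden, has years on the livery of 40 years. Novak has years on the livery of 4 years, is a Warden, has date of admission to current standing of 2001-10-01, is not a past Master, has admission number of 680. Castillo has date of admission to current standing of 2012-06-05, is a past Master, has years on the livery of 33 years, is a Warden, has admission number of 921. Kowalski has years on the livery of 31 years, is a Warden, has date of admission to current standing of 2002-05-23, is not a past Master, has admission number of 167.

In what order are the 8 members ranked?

Adeyemi, Castillo, Sorensen, Novak, Greco, Horvat, Kowalski, Petrov

By standing in the guild: Adeyemi, Castillo, Sorensen, Novak, Greco, Horvat and Kowalski (Warden); then Petrov (Liveryman).
Among Adeyemi, Castillo, Sorensen, Novak, Greco, Horvat and Kowalski, a past Master before not a past Master: Adeyemi, Castillo and Sorensen (a past Master) before Novak, Greco, Horvat and Kowalski (not a past Master).
Among Adeyemi, Castillo and Sorensen, by admission number (higher first): Adeyemi and Castillo (921) before Sorensen (490).
Adeyemi and Castillo both have years on the livery 33 years, so the next rule applies.
Among Adeyemi and Castillo, alphabetically by surname: Adeyemi before Castillo.
Among Novak, Greco, Horvat and Kowalski, by admission number (higher first): Novak (680) before Greco (433) before Horvat and Kowalski (167).
Horvat and Kowalski both have years on the livery 31 years, so the next rule applies.
Among Horvat and Kowalski, alphabetically by surname: Horvat before Kowalski.
Full order: Adeyemi, Castillo, Sorensen, Novak, Greco, Horvat, Kowalski, Petrov.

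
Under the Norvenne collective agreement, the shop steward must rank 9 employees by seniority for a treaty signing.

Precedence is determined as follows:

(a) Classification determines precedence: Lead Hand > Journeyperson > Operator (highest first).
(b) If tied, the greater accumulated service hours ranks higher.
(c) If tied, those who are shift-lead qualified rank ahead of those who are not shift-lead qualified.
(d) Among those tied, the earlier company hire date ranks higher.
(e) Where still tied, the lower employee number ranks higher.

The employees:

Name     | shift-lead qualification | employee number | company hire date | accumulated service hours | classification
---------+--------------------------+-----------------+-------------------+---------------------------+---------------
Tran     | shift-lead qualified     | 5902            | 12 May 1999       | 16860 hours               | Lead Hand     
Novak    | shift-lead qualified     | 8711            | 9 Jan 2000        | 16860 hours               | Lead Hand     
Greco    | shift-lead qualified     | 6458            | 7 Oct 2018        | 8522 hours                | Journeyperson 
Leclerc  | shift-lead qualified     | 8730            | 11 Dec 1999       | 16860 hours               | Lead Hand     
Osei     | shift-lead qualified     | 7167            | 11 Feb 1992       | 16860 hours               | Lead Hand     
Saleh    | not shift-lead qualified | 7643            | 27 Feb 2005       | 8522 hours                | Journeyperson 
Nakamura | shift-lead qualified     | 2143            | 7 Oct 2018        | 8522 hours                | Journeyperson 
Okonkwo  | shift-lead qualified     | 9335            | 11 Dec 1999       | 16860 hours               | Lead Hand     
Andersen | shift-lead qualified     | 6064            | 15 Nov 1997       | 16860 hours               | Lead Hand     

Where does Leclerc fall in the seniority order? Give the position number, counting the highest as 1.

4

By classification: Osei, Andersen, Tran, Leclerc, Okonkwo and Novak (Lead Hand); then Nakamura, Greco and Saleh (Journeyperson).
Osei, Andersen, Tran, Leclerc, Okonkwo and Novak all have accumulated service hours 16860 hours, so the next rule applies.
Osei, Andersen, Tran, Leclerc, Okonkwo and Novak are each shift-lead qualified, so the next rule applies.
Among Osei, Andersen, Tran, Leclerc, Okonkwo and Novak, by company hire date (earlier first): Osei (11 Feb 1992) before Andersen (15 Nov 1997) before Tran (12 May 1999) before Leclerc and Okonkwo (11 Dec 1999) before Novak (9 Jan 2000).
Among Leclerc and Okonkwo, by employee number (lower first): Leclerc (8730) before Okonkwo (9335).
Nakamura, Greco and Saleh all have accumulated service hours 8522 hours, so the next rule applies.
Among Nakamura, Greco and Saleh, shift-lead qualified before not shift-lead qualified: Nakamura and Greco (shift-lead qualified) before Saleh (not shift-lead qualified).
Nakamura and Greco both have company hire date 7 Oct 2018, so the next rule applies.
Among Nakamura and Greco, by employee number (lower first): Nakamura (2143) before Greco (6458).
Order: Osei, Andersen, Tran, Leclerc, Okonkwo, Novak, Nakamura, Greco, Saleh. So position 4.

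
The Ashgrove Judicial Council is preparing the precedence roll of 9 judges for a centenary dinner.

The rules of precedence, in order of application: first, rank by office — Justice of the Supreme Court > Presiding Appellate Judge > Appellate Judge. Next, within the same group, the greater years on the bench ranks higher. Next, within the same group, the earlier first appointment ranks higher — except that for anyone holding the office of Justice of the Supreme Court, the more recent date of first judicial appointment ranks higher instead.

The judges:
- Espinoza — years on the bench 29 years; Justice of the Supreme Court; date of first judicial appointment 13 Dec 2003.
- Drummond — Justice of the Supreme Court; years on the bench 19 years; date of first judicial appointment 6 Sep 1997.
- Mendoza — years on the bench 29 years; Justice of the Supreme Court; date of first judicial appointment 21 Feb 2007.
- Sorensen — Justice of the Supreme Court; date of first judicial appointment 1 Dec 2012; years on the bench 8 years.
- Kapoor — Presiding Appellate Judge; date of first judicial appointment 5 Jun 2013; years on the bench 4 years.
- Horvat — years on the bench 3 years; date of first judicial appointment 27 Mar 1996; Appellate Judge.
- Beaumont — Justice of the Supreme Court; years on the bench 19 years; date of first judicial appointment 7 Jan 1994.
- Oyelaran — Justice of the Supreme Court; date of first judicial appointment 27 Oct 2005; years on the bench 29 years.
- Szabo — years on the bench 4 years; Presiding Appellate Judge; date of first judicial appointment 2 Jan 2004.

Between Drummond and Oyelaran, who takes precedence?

By office: Mendoza, Oyelaran, Espinoza, Drummond, Beaumont and Sorensen (Justice of the Supreme Court); then Szabo and Kapoor (Presiding Appellate Judge); then Horvat (Appellate Judge).
Among Mendoza, Oyelaran, Espinoza, Drummond, Beaumont and Sorensen, by years on the bench (higher first): Mendoza, Oyelaran and Espinoza (29 years) before Drummond and Beaumont (19 years) before Sorensen (8 years).
Among Mendoza, Oyelaran and Espinoza, by date of first judicial appointment (later first) (reversed rule for this group): Mendoza (21 Feb 2007) before Oyelaran (27 Oct 2005) before Espinoza (13 Dec 2003).
Among Drummond and Beaumont, by date of first judicial appointment (later first) (reversed rule for this group): Drummond (6 Sep 1997) before Beaumont (7 Jan 1994).
Szabo and Kapoor both have years on the bench 4 years, so the next rule applies.
Among Szabo and Kapoor, by date of first judicial appointment (earlier first): Szabo (2 Jan 2004) before Kapoor (5 Jun 2013).
So Oyelaran takes precedence.

Oyelaran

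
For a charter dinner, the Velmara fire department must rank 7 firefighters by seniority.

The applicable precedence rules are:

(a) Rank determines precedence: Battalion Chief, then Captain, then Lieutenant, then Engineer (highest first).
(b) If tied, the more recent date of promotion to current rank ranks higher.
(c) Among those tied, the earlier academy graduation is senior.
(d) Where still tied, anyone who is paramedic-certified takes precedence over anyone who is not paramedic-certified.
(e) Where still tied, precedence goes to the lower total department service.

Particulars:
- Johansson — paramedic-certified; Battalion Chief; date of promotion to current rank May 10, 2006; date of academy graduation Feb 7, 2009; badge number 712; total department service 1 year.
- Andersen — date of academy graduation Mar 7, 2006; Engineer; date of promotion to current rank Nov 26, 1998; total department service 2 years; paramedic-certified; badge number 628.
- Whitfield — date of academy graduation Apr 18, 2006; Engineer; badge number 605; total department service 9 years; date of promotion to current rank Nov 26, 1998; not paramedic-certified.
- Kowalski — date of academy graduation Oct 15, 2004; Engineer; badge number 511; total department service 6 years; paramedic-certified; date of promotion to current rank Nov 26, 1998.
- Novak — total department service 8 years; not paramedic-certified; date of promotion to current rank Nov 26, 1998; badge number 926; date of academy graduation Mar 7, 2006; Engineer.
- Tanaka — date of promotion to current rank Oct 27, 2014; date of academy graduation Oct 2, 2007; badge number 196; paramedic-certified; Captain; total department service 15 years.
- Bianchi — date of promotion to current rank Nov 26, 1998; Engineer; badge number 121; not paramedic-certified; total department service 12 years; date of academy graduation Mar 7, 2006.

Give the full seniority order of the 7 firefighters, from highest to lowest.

By rank: Johansson (Battalion Chief); then Tanaka (Captain); then Kowalski, Andersen, Novak, Bianchi and Whitfield (Engineer).
Kowalski, Andersen, Novak, Bianchi and Whitfield all have date of promotion to current rank Nov 26, 1998, so the next rule applies.
Among Kowalski, Andersen, Novak, Bianchi and Whitfield, by date of academy graduation (earlier first): Kowalski (Oct 15, 2004) before Andersen, Novak and Bianchi (Mar 7, 2006) before Whitfield (Apr 18, 2006).
Among Andersen, Novak and Bianchi, paramedic-certified before not paramedic-certified: Andersen (paramedic-certified) before Novak and Bianchi (not paramedic-certified).
Among Novak and Bianchi, by total department service (lower first): Novak (8 years) before Bianchi (12 years).
Full order: Johansson, Tanaka, Kowalski, Andersen, Novak, Bianchi, Whitfield.

Johansson, Tanaka, Kowalski, Andersen, Novak, Bianchi, Whitfield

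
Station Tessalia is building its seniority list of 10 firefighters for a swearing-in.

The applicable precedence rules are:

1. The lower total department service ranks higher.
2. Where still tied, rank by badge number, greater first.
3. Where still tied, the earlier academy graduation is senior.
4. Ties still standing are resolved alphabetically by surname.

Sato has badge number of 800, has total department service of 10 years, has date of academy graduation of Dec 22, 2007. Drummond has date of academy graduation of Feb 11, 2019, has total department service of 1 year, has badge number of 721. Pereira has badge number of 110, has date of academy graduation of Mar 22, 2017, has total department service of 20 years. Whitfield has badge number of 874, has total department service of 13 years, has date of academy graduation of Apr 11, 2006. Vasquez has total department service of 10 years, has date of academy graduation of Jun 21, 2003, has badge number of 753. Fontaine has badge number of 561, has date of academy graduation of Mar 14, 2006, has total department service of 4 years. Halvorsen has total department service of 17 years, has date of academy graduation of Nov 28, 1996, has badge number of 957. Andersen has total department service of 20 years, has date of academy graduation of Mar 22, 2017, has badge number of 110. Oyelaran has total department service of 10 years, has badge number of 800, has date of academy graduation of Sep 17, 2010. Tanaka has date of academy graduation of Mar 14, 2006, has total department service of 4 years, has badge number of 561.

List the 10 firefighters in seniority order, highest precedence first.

By total department service (lower first): Drummond (1 year); then Fontaine and Tanaka (both 4 years); then Sato, Oyelaran and Vasquez (each 10 years); then Whitfield (13 years); then Halvorsen (17 years); then Andersen and Pereira (both 20 years).
Fontaine and Tanaka both have badge number 561, so the next rule applies.
Fontaine and Tanaka both have date of academy graduation Mar 14, 2006, so the next rule applies.
Among Fontaine and Tanaka, alphabetically by surname: Fontaine before Tanaka.
Among Sato, Oyelaran and Vasquez, by badge number (higher first): Sato and Oyelaran (800) before Vasquez (753).
Among Sato and Oyelaran, by date of academy graduation (earlier first): Sato (Dec 22, 2007) before Oyelaran (Sep 17, 2010).
Andersen and Pereira both have badge number 110, so the next rule applies.
Andersen and Pereira both have date of academy graduation Mar 22, 2017, so the next rule applies.
Among Andersen and Pereira, alphabetically by surname: Andersen before Pereira.
Full order: Drummond, Fontaine, Tanaka, Sato, Oyelaran, Vasquez, Whitfield, Halvorsen, Andersen, Pereira.

Drummond, Fontaine, Tanaka, Sato, Oyelaran, Vasquez, Whitfield, Halvorsen, Andersen, Pereira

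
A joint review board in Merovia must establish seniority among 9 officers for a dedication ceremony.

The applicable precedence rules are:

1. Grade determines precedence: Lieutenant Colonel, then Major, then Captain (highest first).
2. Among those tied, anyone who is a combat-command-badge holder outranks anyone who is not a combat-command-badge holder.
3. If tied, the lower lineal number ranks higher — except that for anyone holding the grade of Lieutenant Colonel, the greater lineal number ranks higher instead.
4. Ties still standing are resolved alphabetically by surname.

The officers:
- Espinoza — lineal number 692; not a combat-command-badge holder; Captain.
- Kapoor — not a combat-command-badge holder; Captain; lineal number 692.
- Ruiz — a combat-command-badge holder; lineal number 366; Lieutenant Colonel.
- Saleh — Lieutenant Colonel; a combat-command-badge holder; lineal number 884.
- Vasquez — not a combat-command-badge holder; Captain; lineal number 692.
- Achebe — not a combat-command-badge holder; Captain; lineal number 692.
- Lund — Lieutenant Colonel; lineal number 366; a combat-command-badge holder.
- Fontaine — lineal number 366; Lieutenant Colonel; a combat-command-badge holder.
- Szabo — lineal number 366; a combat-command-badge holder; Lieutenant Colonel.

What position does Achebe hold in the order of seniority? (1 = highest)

By grade: Saleh, Fontaine, Lund, Ruiz and Szabo (Lieutenant Colonel); then Achebe, Espinoza, Kapoor and Vasquez (Captain).
Saleh, Fontaine, Lund, Ruiz and Szabo are each a combat-command-badge holder, so the next rule applies.
Among Saleh, Fontaine, Lund, Ruiz and Szabo, by lineal number (higher first) (reversed rule for this group): Saleh (884) before Fontaine, Lund, Ruiz and Szabo (366).
Among Fontaine, Lund, Ruiz and Szabo, alphabetically by surname: Fontaine before Lund before Ruiz before Szabo.
Achebe, Espinoza, Kapoor and Vasquez are each not a combat-command-badge holder, so the next rule applies.
Achebe, Espinoza, Kapoor and Vasquez all have lineal number 692, so the next rule applies.
Among Achebe, Espinoza, Kapoor and Vasquez, alphabetically by surname: Achebe before Espinoza before Kapoor before Vasquez.
Order: Saleh, Fontaine, Lund, Ruiz, Szabo, Achebe, Espinoza, Kapoor, Vasquez. So position 6.

6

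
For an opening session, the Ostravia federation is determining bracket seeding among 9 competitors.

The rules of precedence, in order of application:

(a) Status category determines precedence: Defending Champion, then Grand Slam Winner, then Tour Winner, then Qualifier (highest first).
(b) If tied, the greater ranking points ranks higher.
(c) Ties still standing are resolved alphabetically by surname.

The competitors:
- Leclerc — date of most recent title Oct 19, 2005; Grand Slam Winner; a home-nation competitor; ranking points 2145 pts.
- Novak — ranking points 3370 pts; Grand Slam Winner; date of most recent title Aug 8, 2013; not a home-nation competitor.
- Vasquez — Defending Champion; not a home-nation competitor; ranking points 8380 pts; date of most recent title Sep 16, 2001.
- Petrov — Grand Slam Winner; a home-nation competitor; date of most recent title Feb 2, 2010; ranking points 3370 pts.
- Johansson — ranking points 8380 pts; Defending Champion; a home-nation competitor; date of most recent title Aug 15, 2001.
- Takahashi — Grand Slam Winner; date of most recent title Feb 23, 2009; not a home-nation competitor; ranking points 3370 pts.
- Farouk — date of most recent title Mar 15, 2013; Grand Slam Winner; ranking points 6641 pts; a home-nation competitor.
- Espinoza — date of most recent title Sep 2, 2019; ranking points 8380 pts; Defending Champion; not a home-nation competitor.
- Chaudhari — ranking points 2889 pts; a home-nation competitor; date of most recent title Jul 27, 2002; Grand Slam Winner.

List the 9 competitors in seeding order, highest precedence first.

Espinoza, Johansson, Vasquez, Farouk, Novak, Petrov, Takahashi, Chaudhari, Leclerc

By status category: Espinoza, Johansson and Vasquez (Defending Champion); then Farouk, Novak, Petrov, Takahashi, Chaudhari and Leclerc (Grand Slam Winner).
Espinoza, Johansson and Vasquez all have ranking points 8380 pts, so the next rule applies.
Among Espinoza, Johansson and Vasquez, alphabetically by surname: Espinoza before Johansson before Vasquez.
Among Farouk, Novak, Petrov, Takahashi, Chaudhari and Leclerc, by ranking points (higher first): Farouk (6641 pts) before Novak, Petrov and Takahashi (3370 pts) before Chaudhari (2889 pts) before Leclerc (2145 pts).
Among Novak, Petrov and Takahashi, alphabetically by surname: Novak before Petrov before Takahashi.
Full order: Espinoza, Johansson, Vasquez, Farouk, Novak, Petrov, Takahashi, Chaudhari, Leclerc.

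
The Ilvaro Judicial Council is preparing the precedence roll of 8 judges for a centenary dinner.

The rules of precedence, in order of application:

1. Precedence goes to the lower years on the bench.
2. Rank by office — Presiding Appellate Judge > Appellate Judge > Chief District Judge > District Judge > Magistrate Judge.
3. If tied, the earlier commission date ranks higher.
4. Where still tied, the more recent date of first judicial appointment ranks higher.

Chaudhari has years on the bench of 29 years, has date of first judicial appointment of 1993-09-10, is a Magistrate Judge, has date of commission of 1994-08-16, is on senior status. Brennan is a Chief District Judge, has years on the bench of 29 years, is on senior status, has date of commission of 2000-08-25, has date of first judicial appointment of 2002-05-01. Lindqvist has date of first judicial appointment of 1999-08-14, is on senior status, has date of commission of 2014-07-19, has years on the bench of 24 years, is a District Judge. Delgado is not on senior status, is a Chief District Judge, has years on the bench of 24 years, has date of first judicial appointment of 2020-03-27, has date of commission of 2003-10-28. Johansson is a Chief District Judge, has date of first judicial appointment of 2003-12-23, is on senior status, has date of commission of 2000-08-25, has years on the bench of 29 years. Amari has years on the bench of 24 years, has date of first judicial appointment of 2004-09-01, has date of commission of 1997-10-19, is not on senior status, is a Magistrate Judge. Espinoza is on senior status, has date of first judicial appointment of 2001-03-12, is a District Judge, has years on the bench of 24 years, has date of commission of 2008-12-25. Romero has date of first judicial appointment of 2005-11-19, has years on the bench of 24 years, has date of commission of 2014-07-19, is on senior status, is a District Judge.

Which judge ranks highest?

Delgado

By years on the bench (lower first): Delgado, Espinoza, Romero, Lindqvist and Amari (each 24 years); then Johansson, Brennan and Chaudhari (each 29 years).
Among Delgado, Espinoza, Romero, Lindqvist and Amari, by office: Delgado (Chief District Judge) before Espinoza, Romero and Lindqvist (District Judge) before Amari (Magistrate Judge).
Among Espinoza, Romero and Lindqvist, by date of commission (earlier first): Espinoza (2008-12-25) before Romero and Lindqvist (2014-07-19).
Among Romero and Lindqvist, by date of first judicial appointment (later first): Romero (2005-11-19) before Lindqvist (1999-08-14).
Among Johansson, Brennan and Chaudhari, by office: Johansson and Brennan (Chief District Judge) before Chaudhari (Magistrate Judge).
Johansson and Brennan both have date of commission 2000-08-25, so the next rule applies.
Among Johansson and Brennan, by date of first judicial appointment (later first): Johansson (2003-12-23) before Brennan (2002-05-01).
Order: Delgado, Espinoza, Romero, Lindqvist, Amari, Johansson, Brennan, Chaudhari.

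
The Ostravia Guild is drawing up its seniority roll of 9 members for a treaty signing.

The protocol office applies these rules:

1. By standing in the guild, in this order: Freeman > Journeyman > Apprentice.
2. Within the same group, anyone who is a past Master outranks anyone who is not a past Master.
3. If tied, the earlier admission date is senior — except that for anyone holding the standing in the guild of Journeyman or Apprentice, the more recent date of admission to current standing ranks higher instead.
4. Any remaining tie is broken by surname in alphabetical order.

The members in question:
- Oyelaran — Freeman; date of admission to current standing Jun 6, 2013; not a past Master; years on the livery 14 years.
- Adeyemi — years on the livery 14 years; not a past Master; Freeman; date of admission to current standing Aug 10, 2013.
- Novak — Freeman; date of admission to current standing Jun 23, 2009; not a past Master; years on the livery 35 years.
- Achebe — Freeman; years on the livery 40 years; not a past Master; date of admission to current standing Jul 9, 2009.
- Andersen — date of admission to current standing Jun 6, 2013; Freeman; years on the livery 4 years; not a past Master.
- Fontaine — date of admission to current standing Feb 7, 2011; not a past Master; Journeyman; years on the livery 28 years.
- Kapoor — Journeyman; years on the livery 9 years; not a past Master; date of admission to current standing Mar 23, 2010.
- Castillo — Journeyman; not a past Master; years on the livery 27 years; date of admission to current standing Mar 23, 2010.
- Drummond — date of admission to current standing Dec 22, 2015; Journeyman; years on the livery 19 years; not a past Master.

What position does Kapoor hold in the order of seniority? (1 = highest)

9

By standing in the guild: Novak, Achebe, Andersen, Oyelaran and Adeyemi (Freeman); then Drummond, Fontaine, Castillo and Kapoor (Journeyman).
Novak, Achebe, Andersen, Oyelaran and Adeyemi are each not a past Master, so the next rule applies.
Among Novak, Achebe, Andersen, Oyelaran and Adeyemi, by date of admission to current standing (earlier first): Novak (Jun 23, 2009) before Achebe (Jul 9, 2009) before Andersen and Oyelaran (Jun 6, 2013) before Adeyemi (Aug 10, 2013).
Among Andersen and Oyelaran, alphabetically by surname: Andersen before Oyelaran.
Drummond, Fontaine, Castillo and Kapoor are each not a past Master, so the next rule applies.
Among Drummond, Fontaine, Castillo and Kapoor, by date of admission to current standing (later first) (reversed rule for this group): Drummond (Dec 22, 2015) before Fontaine (Feb 7, 2011) before Castillo and Kapoor (Mar 23, 2010).
Among Castillo and Kapoor, alphabetically by surname: Castillo before Kapoor.
Order: Novak, Achebe, Andersen, Oyelaran, Adeyemi, Drummond, Fontaine, Castillo, Kapoor. So position 9.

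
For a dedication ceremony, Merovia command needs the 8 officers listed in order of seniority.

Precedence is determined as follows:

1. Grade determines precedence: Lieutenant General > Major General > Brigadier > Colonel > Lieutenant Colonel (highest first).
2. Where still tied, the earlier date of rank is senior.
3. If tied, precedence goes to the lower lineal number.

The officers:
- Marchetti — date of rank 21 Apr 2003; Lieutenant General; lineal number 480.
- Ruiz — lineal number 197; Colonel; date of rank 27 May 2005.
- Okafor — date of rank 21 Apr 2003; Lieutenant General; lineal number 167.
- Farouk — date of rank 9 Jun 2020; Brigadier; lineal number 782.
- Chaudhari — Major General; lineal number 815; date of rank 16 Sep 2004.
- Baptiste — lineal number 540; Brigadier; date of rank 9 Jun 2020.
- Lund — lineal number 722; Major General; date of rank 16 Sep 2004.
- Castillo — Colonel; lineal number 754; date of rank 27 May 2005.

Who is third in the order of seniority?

Lund

By grade: Okafor and Marchetti (Lieutenant General); then Lund and Chaudhari (Major General); then Baptiste and Farouk (Brigadier); then Ruiz and Castillo (Colonel).
Okafor and Marchetti both have date of rank 21 Apr 2003, so the next rule applies.
Among Okafor and Marchetti, by lineal number (lower first): Okafor (167) before Marchetti (480).
Lund and Chaudhari both have date of rank 16 Sep 2004, so the next rule applies.
Among Lund and Chaudhari, by lineal number (lower first): Lund (722) before Chaudhari (815).
Baptiste and Farouk both have date of rank 9 Jun 2020, so the next rule applies.
Among Baptiste and Farouk, by lineal number (lower first): Baptiste (540) before Farouk (782).
Ruiz and Castillo both have date of rank 27 May 2005, so the next rule applies.
Among Ruiz and Castillo, by lineal number (lower first): Ruiz (197) before Castillo (754).
Order: Okafor, Marchetti, Lund, Chaudhari, Baptiste, Farouk, Ruiz, Castillo.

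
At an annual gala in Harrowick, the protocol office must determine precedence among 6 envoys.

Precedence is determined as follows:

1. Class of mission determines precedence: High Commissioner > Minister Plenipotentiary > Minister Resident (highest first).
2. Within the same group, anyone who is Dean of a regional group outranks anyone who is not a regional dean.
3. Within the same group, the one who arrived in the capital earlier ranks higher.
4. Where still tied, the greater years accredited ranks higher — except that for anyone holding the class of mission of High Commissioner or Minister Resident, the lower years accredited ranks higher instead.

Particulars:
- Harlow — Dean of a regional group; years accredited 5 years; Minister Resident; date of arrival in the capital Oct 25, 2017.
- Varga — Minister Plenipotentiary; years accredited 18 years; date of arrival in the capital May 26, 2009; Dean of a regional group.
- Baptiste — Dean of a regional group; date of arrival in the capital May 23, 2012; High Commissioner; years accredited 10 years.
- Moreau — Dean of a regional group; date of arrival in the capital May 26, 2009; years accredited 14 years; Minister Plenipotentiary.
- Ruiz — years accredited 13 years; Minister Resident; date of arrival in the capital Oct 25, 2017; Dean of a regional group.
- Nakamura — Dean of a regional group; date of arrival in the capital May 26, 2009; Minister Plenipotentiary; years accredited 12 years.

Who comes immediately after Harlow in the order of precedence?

By class of mission: Baptiste (High Commissioner); then Varga, Moreau and Nakamura (Minister Plenipotentiary); then Harlow and Ruiz (Minister Resident).
Varga, Moreau and Nakamura are each Dean of a regional group, so the next rule applies.
Varga, Moreau and Nakamura all have date of arrival in the capital May 26, 2009, so the next rule applies.
Among Varga, Moreau and Nakamura, by years accredited (higher first): Varga (18 years) before Moreau (14 years) before Nakamura (12 years).
Harlow and Ruiz are each Dean of a regional group, so the next rule applies.
Harlow and Ruiz both have date of arrival in the capital Oct 25, 2017, so the next rule applies.
Among Harlow and Ruiz, by years accredited (lower first) (reversed rule for this group): Harlow (5 years) before Ruiz (13 years).
Order: Baptiste, Varga, Moreau, Nakamura, Harlow, Ruiz.

Ruiz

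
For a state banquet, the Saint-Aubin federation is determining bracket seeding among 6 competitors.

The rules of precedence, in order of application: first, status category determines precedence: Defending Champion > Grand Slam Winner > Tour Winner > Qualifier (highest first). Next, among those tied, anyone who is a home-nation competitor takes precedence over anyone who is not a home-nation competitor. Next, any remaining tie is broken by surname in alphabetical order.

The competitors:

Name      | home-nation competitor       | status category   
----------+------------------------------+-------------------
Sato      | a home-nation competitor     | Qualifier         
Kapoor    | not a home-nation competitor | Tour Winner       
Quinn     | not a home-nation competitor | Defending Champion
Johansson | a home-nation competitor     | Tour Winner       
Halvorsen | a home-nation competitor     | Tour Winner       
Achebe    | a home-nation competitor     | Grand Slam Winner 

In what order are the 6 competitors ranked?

Quinn, Achebe, Halvorsen, Johansson, Kapoor, Sato

By status category: Quinn (Defending Champion); then Achebe (Grand Slam Winner); then Halvorsen, Johansson and Kapoor (Tour Winner); then Sato (Qualifier).
Among Halvorsen, Johansson and Kapoor, a home-nation competitor before not a home-nation competitor: Halvorsen and Johansson (a home-nation competitor) before Kapoor (not a home-nation competitor).
Among Halvorsen and Johansson, alphabetically by surname: Halvorsen before Johansson.
Full order: Quinn, Achebe, Halvorsen, Johansson, Kapoor, Sato.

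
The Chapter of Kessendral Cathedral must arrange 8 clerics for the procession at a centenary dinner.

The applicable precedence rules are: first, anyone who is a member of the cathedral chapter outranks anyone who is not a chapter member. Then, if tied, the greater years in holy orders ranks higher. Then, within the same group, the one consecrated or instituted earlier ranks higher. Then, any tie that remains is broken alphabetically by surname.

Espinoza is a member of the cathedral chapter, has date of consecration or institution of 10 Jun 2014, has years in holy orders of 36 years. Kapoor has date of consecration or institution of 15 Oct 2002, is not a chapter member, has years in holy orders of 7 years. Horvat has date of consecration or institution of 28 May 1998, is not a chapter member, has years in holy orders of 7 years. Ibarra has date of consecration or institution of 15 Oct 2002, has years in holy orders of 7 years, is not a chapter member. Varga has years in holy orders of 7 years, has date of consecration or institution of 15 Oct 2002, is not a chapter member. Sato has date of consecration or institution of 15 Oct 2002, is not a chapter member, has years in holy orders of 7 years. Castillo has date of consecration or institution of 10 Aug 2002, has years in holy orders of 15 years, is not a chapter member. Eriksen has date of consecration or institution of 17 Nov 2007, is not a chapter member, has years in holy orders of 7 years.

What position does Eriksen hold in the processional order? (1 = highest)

By the first rule: Espinoza (a member of the cathedral chapter); then Castillo, Horvat, Ibarra, Kapoor, Sato, Varga and Eriksen (each not a chapter member).
Among Castillo, Horvat, Ibarra, Kapoor, Sato, Varga and Eriksen, by years in holy orders (higher first): Castillo (15 years) before Horvat, Ibarra, Kapoor, Sato, Varga and Eriksen (7 years).
Among Horvat, Ibarra, Kapoor, Sato, Varga and Eriksen, by date of consecration or institution (earlier first): Horvat (28 May 1998) before Ibarra, Kapoor, Sato and Varga (15 Oct 2002) before Eriksen (17 Nov 2007).
Among Ibarra, Kapoor, Sato and Varga, alphabetically by surname: Ibarra before Kapoor before Sato before Varga.
Order: Espinoza, Castillo, Horvat, Ibarra, Kapoor, Sato, Varga, Eriksen. So position 8.

8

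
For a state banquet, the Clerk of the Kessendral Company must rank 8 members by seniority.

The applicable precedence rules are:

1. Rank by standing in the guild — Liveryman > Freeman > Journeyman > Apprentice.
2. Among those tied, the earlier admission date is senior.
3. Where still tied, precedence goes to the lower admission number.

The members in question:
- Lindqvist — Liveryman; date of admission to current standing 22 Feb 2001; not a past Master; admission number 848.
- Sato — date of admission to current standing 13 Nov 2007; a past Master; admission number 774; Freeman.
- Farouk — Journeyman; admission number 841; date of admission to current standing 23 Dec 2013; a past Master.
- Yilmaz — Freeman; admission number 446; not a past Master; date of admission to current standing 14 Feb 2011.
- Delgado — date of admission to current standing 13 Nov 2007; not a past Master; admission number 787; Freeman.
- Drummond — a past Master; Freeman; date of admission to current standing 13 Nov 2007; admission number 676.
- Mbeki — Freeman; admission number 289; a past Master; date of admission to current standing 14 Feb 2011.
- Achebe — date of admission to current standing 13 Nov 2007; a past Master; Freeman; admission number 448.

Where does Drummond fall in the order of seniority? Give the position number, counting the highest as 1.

3

By standing in the guild: Lindqvist (Liveryman); then Achebe, Drummond, Sato, Delgado, Mbeki and Yilmaz (Freeman); then Farouk (Journeyman).
Among Achebe, Drummond, Sato, Delgado, Mbeki and Yilmaz, by date of admission to current standing (earlier first): Achebe, Drummond, Sato and Delgado (13 Nov 2007) before Mbeki and Yilmaz (14 Feb 2011).
Among Achebe, Drummond, Sato and Delgado, by admission number (lower first): Achebe (448) before Drummond (676) before Sato (774) before Delgado (787).
Among Mbeki and Yilmaz, by admission number (lower first): Mbeki (289) before Yilmaz (446).
Order: Lindqvist, Achebe, Drummond, Sato, Delgado, Mbeki, Yilmaz, Farouk. So position 3.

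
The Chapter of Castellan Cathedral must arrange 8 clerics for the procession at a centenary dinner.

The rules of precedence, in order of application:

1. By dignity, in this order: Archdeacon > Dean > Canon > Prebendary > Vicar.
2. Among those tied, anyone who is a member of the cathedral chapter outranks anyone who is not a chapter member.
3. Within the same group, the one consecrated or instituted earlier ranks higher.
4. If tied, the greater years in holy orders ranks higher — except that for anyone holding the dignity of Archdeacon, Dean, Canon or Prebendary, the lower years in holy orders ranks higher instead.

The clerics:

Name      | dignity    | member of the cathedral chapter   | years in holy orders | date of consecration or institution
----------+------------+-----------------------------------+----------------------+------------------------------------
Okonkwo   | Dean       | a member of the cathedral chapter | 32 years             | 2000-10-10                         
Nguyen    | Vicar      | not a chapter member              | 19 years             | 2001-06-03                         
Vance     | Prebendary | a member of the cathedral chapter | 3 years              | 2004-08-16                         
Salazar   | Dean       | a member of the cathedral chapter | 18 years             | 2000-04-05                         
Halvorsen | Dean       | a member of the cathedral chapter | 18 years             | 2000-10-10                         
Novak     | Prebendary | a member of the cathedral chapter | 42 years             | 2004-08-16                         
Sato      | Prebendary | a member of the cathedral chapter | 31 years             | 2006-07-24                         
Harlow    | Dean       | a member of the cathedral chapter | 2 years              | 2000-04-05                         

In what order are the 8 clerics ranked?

By dignity: Harlow, Salazar, Halvorsen and Okonkwo (Dean); then Vance, Novak and Sato (Prebendary); then Nguyen (Vicar).
Harlow, Salazar, Halvorsen and Okonkwo are each a member of the cathedral chapter, so the next rule applies.
Among Harlow, Salazar, Halvorsen and Okonkwo, by date of consecration or institution (earlier first): Harlow and Salazar (2000-04-05) before Halvorsen and Okonkwo (2000-10-10).
Among Harlow and Salazar, by years in holy orders (lower first) (reversed rule for this group): Harlow (2 years) before Salazar (18 years).
Among Halvorsen and Okonkwo, by years in holy orders (lower first) (reversed rule for this group): Halvorsen (18 years) before Okonkwo (32 years).
Vance, Novak and Sato are each a member of the cathedral chapter, so the next rule applies.
Among Vance, Novak and Sato, by date of consecration or institution (earlier first): Vance and Novak (2004-08-16) before Sato (2006-07-24).
Among Vance and Novak, by years in holy orders (lower first) (reversed rule for this group): Vance (3 years) before Novak (42 years).
Full order: Harlow, Salazar, Halvorsen, Okonkwo, Vance, Novak, Sato, Nguyen.

Harlow, Salazar, Halvorsen, Okonkwo, Vance, Novak, Sato, Nguyen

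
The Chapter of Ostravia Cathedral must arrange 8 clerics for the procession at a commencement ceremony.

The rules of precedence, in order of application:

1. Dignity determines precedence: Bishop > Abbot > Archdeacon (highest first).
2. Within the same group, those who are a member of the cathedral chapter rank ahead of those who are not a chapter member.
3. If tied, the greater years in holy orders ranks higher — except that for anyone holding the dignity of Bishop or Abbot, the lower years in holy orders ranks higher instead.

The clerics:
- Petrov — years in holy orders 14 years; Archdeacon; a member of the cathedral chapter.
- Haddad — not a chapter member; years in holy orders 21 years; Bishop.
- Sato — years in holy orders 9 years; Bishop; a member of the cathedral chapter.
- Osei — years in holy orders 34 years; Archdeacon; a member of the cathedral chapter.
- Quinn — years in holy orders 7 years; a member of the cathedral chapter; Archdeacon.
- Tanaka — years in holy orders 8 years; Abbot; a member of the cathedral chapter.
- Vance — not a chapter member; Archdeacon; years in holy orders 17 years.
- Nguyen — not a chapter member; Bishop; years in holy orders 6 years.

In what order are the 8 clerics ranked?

Sato, Nguyen, Haddad, Tanaka, Osei, Petrov, Quinn, Vance

By dignity: Sato, Nguyen and Haddad (Bishop); then Tanaka (Abbot); then Osei, Petrov, Quinn and Vance (Archdeacon).
Among Sato, Nguyen and Haddad, a member of the cathedral chapter before not a chapter member: Sato (a member of the cathedral chapter) before Nguyen and Haddad (not a chapter member).
Among Nguyen and Haddad, by years in holy orders (lower first) (reversed rule for this group): Nguyen (6 years) before Haddad (21 years).
Among Osei, Petrov, Quinn and Vance, a member of the cathedral chapter before not a chapter member: Osei, Petrov and Quinn (a member of the cathedral chapter) before Vance (not a chapter member).
Among Osei, Petrov and Quinn, by years in holy orders (higher first): Osei (34 years) before Petrov (14 years) before Quinn (7 years).
Full order: Sato, Nguyen, Haddad, Tanaka, Osei, Petrov, Quinn, Vance.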